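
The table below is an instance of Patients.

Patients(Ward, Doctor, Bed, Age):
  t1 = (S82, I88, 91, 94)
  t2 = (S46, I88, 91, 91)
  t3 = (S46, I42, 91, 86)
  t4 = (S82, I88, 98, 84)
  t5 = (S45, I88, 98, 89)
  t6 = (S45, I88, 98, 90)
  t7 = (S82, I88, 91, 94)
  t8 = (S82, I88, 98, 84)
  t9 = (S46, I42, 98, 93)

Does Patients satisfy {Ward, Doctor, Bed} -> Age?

(Ward=S82, Doctor=I88, Bed=91): rows 1, 7 → Age = 94, 94 ✓
(Ward=S46, Doctor=I88, Bed=91): row 2 → Age = 91 ✓
(Ward=S46, Doctor=I42, Bed=91): row 3 → Age = 86 ✓
(Ward=S82, Doctor=I88, Bed=98): rows 4, 8 → Age = 84, 84 ✓
(Ward=S45, Doctor=I88, Bed=98): rows 5, 6 → Age takes values {89, 90} — violation
(Ward=S46, Doctor=I42, Bed=98): row 9 → Age = 93 ✓
Two rows agree on {Ward, Doctor, Bed} but differ on Age, so {Ward, Doctor, Bed} -> Age does not hold.

No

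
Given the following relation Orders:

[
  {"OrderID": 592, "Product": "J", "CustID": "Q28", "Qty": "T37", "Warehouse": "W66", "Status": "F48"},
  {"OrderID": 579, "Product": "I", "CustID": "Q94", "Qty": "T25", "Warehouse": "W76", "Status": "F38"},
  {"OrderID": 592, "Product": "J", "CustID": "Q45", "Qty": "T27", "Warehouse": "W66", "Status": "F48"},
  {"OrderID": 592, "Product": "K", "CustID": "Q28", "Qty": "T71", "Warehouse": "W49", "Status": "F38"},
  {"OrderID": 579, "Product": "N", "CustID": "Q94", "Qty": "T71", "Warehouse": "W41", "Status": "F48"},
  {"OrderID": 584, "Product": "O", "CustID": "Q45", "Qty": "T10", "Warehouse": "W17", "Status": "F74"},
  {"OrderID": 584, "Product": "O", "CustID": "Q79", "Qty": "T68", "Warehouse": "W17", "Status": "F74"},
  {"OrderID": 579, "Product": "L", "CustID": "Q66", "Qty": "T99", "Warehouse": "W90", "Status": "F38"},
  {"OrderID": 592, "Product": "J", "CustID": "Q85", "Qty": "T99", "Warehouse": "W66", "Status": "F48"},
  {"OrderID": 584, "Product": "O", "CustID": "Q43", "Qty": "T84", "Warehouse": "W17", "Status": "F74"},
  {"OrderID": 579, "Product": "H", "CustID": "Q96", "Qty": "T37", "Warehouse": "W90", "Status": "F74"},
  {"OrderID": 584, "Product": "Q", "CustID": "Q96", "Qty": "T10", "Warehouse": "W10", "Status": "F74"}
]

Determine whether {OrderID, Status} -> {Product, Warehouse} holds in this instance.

(OrderID=592, Status=F48): 3 rows → {Product,Warehouse} = (J, W66), (J, W66), (J, W66) ✓
(OrderID=579, Status=F38): 2 rows → {Product,Warehouse} takes values {(I, W76), (L, W90)} — violation
(OrderID=592, Status=F38): 1 row → {Product,Warehouse} = (K, W49) ✓
(OrderID=579, Status=F48): 1 row → {Product,Warehouse} = (N, W41) ✓
(OrderID=584, Status=F74): 4 rows → {Product,Warehouse} takes values {(O, W17), (Q, W10)} — violation
(OrderID=579, Status=F74): 1 row → {Product,Warehouse} = (H, W90) ✓
Two rows agree on {OrderID, Status} but differ on {Product, Warehouse}, so {OrderID, Status} -> {Product, Warehouse} does not hold.

No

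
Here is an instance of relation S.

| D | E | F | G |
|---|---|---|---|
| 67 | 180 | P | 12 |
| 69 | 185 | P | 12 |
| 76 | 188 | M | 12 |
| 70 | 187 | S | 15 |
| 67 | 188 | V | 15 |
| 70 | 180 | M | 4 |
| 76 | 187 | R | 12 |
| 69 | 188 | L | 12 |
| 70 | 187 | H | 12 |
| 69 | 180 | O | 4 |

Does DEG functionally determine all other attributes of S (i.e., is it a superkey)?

All 10 rows have distinct DEG values, so DEG → (all attributes) holds and DEG is a superkey.

Yes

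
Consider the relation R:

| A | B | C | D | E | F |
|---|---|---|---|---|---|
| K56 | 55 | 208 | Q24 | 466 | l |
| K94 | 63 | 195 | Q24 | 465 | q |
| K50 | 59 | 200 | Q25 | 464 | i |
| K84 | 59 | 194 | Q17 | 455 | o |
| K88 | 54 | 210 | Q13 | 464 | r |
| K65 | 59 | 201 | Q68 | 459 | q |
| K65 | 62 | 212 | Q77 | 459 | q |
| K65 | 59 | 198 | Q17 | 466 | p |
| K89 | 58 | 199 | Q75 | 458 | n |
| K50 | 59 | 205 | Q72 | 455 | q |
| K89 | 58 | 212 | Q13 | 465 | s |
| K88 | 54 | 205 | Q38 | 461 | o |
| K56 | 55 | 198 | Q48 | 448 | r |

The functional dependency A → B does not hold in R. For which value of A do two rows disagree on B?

A=K56: 2 rows → B = 55, 55 ✓
A=K94: 1 row → B = 63 ✓
A=K50: 2 rows → B = 59, 59 ✓
A=K84: 1 row → B = 59 ✓
A=K88: 2 rows → B = 54, 54 ✓
A=K65: 3 rows → B takes values {59, 62} — violation
A=K89: 2 rows → B = 58, 58 ✓
The only A value with inconsistent B is A=K65.

K65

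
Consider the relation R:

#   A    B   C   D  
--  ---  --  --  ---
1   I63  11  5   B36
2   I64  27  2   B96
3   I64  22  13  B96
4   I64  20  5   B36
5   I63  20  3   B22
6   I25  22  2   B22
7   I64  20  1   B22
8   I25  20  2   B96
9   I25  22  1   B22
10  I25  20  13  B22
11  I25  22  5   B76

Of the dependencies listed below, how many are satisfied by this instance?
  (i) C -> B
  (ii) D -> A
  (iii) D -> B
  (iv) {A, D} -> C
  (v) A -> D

0

(i) C -> B: C=5: rows 1, 4, 11 → B takes values {11, 20, 22} — violation; C=2: rows 2, 6, 8 → B takes values {27, 22, 20} — violation; C=13: rows 3, 10 → B takes values {22, 20} — violation; C=1: rows 7, 9 → B takes values {20, 22} — violation — fails.
(ii) D -> A: D=B36: rows 1, 4 → A takes values {I63, I64} — violation; D=B96: rows 2, 3, 8 → A takes values {I64, I25} — violation; D=B22: rows 5, 6, 7, 9, 10 → A takes values {I63, I25, I64} — violation — fails.
(iii) D -> B: D=B36: rows 1, 4 → B takes values {11, 20} — violation; D=B96: rows 2, 3, 8 → B takes values {27, 22, 20} — violation; D=B22: rows 5, 6, 7, 9, 10 → B takes values {20, 22} — violation — fails.
(iv) {A, D} -> C: (A=I64, D=B96): rows 2, 3 → C takes values {2, 13} — violation; (A=I25, D=B22): rows 6, 9, 10 → C takes values {2, 1, 13} — violation — fails.
(v) A -> D: A=I63: rows 1, 5 → D takes values {B36, B22} — violation; A=I64: rows 2, 3, 4, 7 → D takes values {B96, B36, B22} — violation; A=I25: rows 6, 8, 9, 10, 11 → D takes values {B22, B96, B76} — violation — fails.
None of the 5 dependencies hold.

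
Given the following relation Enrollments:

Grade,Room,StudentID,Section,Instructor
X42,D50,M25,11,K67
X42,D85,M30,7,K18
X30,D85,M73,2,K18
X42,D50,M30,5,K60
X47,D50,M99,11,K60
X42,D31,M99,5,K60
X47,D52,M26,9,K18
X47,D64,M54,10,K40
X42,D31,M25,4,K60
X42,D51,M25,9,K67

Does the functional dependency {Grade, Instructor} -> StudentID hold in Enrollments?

(Grade=X42, Instructor=K67): 2 rows → StudentID = M25, M25 ✓
(Grade=X42, Instructor=K18): 1 row → StudentID = M30 ✓
(Grade=X30, Instructor=K18): 1 row → StudentID = M73 ✓
(Grade=X42, Instructor=K60): 3 rows → StudentID takes values {M30, M99, M25} — violation
(Grade=X47, Instructor=K60): 1 row → StudentID = M99 ✓
(Grade=X47, Instructor=K18): 1 row → StudentID = M26 ✓
(Grade=X47, Instructor=K40): 1 row → StudentID = M54 ✓
Two rows agree on {Grade, Instructor} but differ on StudentID, so {Grade, Instructor} -> StudentID does not hold.

No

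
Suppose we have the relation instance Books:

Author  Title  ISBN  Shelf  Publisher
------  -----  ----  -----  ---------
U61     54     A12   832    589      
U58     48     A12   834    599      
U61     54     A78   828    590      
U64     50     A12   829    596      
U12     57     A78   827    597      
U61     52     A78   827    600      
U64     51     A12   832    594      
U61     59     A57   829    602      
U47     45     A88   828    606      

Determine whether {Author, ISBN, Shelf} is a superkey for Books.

Yes

All 9 rows have distinct {Author, ISBN, Shelf} values, so {Author, ISBN, Shelf} → (all attributes) holds and {Author, ISBN, Shelf} is a superkey.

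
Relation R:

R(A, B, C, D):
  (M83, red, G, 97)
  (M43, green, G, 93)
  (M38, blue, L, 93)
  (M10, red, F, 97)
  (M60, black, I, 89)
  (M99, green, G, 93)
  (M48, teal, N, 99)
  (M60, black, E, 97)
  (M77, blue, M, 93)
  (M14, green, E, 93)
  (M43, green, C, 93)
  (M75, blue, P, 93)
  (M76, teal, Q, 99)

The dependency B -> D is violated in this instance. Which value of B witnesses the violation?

B=red: 2 rows → D = 97, 97 ✓
B=green: 4 rows → D = 93, 93, 93, 93 ✓
B=blue: 3 rows → D = 93, 93, 93 ✓
B=black: 2 rows → D takes values {89, 97} — violation
B=teal: 2 rows → D = 99, 99 ✓
The only B value with inconsistent D is B=black.

black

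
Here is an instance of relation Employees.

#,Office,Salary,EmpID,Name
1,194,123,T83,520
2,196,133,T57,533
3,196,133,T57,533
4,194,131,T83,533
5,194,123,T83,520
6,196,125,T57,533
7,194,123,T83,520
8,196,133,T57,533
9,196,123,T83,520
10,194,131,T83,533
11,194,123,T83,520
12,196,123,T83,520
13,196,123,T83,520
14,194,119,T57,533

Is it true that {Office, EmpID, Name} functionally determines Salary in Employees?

(Office=194, EmpID=T83, Name=520): rows 1, 5, 7, 11 → Salary = 123, 123, 123, 123 ✓
(Office=196, EmpID=T57, Name=533): rows 2, 3, 6, 8 → Salary takes values {133, 125} — violation
(Office=194, EmpID=T83, Name=533): rows 4, 10 → Salary = 131, 131 ✓
(Office=196, EmpID=T83, Name=520): rows 9, 12, 13 → Salary = 123, 123, 123 ✓
(Office=194, EmpID=T57, Name=533): row 14 → Salary = 119 ✓
Two rows agree on {Office, EmpID, Name} but differ on Salary, so {Office, EmpID, Name} -> Salary does not hold.

No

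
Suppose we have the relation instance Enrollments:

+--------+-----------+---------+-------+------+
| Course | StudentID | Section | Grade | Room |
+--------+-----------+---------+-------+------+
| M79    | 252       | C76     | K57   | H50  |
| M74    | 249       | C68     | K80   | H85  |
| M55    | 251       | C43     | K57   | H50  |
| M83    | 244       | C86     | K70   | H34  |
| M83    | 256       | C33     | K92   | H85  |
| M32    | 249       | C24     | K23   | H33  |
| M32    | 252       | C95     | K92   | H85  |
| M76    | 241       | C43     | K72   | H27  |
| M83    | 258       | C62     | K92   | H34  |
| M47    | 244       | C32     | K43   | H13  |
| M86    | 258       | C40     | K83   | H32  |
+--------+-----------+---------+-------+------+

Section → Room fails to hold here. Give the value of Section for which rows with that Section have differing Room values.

C43

Section=C76: 1 row → Room = H50 ✓
Section=C68: 1 row → Room = H85 ✓
Section=C43: 2 rows → Room takes values {H50, H27} — violation
Section=C86: 1 row → Room = H34 ✓
Section=C33: 1 row → Room = H85 ✓
Section=C24: 1 row → Room = H33 ✓
Section=C95: 1 row → Room = H85 ✓
Section=C62: 1 row → Room = H34 ✓
Section=C32: 1 row → Room = H13 ✓
Section=C40: 1 row → Room = H32 ✓
The only Section value with inconsistent Room is Section=C43.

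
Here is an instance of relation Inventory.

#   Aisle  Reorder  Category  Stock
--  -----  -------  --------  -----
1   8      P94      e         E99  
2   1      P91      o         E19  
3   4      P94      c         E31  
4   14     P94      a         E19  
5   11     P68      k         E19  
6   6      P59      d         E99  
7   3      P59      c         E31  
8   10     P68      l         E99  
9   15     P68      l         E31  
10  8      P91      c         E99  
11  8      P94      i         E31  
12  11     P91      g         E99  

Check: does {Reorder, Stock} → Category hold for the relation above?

(Reorder=P94, Stock=E99): row 1 → Category = e ✓
(Reorder=P91, Stock=E19): row 2 → Category = o ✓
(Reorder=P94, Stock=E31): rows 3, 11 → Category takes values {c, i} — violation
(Reorder=P94, Stock=E19): row 4 → Category = a ✓
(Reorder=P68, Stock=E19): row 5 → Category = k ✓
(Reorder=P59, Stock=E99): row 6 → Category = d ✓
(Reorder=P59, Stock=E31): row 7 → Category = c ✓
(Reorder=P68, Stock=E99): row 8 → Category = l ✓
(Reorder=P68, Stock=E31): row 9 → Category = l ✓
(Reorder=P91, Stock=E99): rows 10, 12 → Category takes values {c, g} — violation
Two rows agree on {Reorder, Stock} but differ on Category, so {Reorder, Stock} → Category does not hold.

No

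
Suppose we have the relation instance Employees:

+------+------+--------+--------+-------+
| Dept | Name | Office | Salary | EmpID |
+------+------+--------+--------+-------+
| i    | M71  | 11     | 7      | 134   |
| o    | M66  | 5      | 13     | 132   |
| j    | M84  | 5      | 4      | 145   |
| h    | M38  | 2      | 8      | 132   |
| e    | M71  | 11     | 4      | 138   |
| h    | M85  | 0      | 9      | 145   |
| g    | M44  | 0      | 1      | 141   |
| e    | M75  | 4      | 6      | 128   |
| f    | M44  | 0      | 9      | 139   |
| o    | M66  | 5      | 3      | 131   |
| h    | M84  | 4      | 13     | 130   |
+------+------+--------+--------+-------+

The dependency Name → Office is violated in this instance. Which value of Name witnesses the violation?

Name=M71: 2 rows → Office = 11, 11 ✓
Name=M66: 2 rows → Office = 5, 5 ✓
Name=M84: 2 rows → Office takes values {5, 4} — violation
Name=M38: 1 row → Office = 2 ✓
Name=M85: 1 row → Office = 0 ✓
Name=M44: 2 rows → Office = 0, 0 ✓
Name=M75: 1 row → Office = 4 ✓
The only Name value with inconsistent Office is Name=M84.

M84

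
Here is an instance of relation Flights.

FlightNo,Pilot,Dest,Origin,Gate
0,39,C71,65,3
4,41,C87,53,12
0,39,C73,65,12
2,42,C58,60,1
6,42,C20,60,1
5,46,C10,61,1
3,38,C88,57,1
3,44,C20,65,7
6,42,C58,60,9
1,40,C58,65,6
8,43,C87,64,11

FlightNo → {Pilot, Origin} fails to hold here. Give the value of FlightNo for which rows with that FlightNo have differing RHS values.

3

FlightNo=0: 2 rows → {Pilot,Origin} = (39, 65), (39, 65) ✓
FlightNo=4: 1 row → {Pilot,Origin} = (41, 53) ✓
FlightNo=2: 1 row → {Pilot,Origin} = (42, 60) ✓
FlightNo=6: 2 rows → {Pilot,Origin} = (42, 60), (42, 60) ✓
FlightNo=5: 1 row → {Pilot,Origin} = (46, 61) ✓
FlightNo=3: 2 rows → {Pilot,Origin} takes values {(38, 57), (44, 65)} — violation
FlightNo=1: 1 row → {Pilot,Origin} = (40, 65) ✓
FlightNo=8: 1 row → {Pilot,Origin} = (43, 64) ✓
The only FlightNo value with inconsistent RHS is FlightNo=3.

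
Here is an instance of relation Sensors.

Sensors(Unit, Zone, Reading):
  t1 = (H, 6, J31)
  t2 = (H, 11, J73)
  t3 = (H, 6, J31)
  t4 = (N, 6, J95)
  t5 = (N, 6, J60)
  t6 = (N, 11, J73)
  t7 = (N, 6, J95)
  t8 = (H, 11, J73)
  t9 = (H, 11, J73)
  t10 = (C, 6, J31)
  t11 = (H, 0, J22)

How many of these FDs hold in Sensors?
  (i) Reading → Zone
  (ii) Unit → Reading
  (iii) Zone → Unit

1

(i) Reading → Zone: every LHS value maps to a single RHS value — holds.
(ii) Unit → Reading: Unit=H: rows 1, 2, 3, 8, 9, 11 → Reading takes values {J31, J73, J22} — violation; Unit=N: rows 4, 5, 6, 7 → Reading takes values {J95, J60, J73} — violation — fails.
(iii) Zone → Unit: Zone=6: rows 1, 3, 4, 5, 7, 10 → Unit takes values {H, N, C} — violation; Zone=11: rows 2, 6, 8, 9 → Unit takes values {H, N} — violation — fails.
1 of the 3 dependencies holds.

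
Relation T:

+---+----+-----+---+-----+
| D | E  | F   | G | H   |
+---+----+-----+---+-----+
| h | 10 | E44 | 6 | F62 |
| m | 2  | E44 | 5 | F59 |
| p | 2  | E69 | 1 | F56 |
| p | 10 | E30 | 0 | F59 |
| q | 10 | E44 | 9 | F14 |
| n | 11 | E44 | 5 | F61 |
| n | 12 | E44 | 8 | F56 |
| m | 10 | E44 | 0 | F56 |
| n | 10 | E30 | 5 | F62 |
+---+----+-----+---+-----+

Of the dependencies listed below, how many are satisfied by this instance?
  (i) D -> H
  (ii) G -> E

0

(i) D -> H: D=m: 2 rows → H takes values {F59, F56} — violation; D=p: 2 rows → H takes values {F56, F59} — violation; D=n: 3 rows → H takes values {F61, F56, F62} — violation — fails.
(ii) G -> E: G=5: 3 rows → E takes values {2, 11, 10} — violation — fails.
None of the 2 dependencies hold.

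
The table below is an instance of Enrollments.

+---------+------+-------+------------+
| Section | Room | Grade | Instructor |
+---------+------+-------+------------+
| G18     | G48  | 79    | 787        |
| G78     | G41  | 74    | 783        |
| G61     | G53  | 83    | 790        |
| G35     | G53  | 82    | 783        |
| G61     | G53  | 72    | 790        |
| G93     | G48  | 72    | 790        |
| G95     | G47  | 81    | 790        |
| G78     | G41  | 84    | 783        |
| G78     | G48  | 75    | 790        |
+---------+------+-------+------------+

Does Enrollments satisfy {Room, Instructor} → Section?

(Room=G48, Instructor=787): 1 row → Section = G18 ✓
(Room=G41, Instructor=783): 2 rows → Section = G78, G78 ✓
(Room=G53, Instructor=790): 2 rows → Section = G61, G61 ✓
(Room=G53, Instructor=783): 1 row → Section = G35 ✓
(Room=G48, Instructor=790): 2 rows → Section takes values {G93, G78} — violation
(Room=G47, Instructor=790): 1 row → Section = G95 ✓
Two rows agree on {Room, Instructor} but differ on Section, so {Room, Instructor} → Section does not hold.

No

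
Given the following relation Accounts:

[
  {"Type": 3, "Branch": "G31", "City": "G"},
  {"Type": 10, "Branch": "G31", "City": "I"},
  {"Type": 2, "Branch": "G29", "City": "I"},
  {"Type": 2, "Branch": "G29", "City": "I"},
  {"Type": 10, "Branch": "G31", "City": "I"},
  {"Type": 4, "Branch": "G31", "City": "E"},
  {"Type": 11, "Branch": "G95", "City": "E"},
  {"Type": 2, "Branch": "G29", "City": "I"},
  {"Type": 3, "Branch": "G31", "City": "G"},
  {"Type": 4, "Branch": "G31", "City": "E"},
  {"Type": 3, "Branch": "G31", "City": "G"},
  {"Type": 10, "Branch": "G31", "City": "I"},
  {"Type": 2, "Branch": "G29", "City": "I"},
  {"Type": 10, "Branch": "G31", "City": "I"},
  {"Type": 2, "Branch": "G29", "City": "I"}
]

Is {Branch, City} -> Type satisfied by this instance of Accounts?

Yes

(Branch=G31, City=G): 3 rows → Type = 3, 3, 3 ✓
(Branch=G31, City=I): 4 rows → Type = 10, 10, 10, 10 ✓
(Branch=G29, City=I): 5 rows → Type = 2, 2, 2, 2, 2 ✓
(Branch=G31, City=E): 2 rows → Type = 4, 4 ✓
(Branch=G95, City=E): 1 row → Type = 11 ✓
Every {Branch, City} value is associated with a single Type value, so {Branch, City} -> Type holds.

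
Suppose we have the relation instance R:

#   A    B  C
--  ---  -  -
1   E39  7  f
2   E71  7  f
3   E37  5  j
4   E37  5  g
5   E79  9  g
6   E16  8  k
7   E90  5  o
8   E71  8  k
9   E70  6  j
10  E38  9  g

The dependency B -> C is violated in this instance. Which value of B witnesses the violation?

B=7: rows 1, 2 → C = f, f ✓
B=5: rows 3, 4, 7 → C takes values {j, g, o} — violation
B=9: rows 5, 10 → C = g, g ✓
B=8: rows 6, 8 → C = k, k ✓
B=6: row 9 → C = j ✓
The only B value with inconsistent C is B=5.

5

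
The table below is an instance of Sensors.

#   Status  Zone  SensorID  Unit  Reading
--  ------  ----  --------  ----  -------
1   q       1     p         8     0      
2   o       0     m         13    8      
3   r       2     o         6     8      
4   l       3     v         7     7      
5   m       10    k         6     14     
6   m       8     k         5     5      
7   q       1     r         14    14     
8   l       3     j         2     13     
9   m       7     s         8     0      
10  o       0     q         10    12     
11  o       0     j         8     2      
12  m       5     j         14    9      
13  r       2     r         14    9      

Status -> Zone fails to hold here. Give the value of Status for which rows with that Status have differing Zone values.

Status=q: rows 1, 7 → Zone = 1, 1 ✓
Status=o: rows 2, 10, 11 → Zone = 0, 0, 0 ✓
Status=r: rows 3, 13 → Zone = 2, 2 ✓
Status=l: rows 4, 8 → Zone = 3, 3 ✓
Status=m: rows 5, 6, 9, 12 → Zone takes values {10, 8, 7, 5} — violation
The only Status value with inconsistent Zone is Status=m.

m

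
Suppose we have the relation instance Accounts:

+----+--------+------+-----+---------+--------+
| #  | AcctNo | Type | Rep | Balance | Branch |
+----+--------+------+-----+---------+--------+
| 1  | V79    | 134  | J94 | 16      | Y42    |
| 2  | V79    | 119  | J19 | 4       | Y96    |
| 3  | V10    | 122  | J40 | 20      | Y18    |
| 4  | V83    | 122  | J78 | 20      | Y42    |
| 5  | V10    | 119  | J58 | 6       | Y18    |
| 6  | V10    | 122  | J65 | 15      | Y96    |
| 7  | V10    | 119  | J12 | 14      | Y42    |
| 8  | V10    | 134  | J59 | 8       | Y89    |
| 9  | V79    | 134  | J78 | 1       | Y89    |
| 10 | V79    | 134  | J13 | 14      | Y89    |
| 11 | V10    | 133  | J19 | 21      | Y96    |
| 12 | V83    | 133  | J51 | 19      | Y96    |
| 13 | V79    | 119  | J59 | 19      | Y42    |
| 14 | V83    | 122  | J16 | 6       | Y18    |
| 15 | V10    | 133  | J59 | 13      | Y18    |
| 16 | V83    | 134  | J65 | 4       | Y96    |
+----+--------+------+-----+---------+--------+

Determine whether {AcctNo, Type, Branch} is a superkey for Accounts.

No

Rows 9 and 10 have the same {AcctNo, Type, Branch} value (AcctNo=V79, Type=134, Branch=Y89) but are distinct tuples, so {AcctNo, Type, Branch} does not determine every attribute — not a superkey.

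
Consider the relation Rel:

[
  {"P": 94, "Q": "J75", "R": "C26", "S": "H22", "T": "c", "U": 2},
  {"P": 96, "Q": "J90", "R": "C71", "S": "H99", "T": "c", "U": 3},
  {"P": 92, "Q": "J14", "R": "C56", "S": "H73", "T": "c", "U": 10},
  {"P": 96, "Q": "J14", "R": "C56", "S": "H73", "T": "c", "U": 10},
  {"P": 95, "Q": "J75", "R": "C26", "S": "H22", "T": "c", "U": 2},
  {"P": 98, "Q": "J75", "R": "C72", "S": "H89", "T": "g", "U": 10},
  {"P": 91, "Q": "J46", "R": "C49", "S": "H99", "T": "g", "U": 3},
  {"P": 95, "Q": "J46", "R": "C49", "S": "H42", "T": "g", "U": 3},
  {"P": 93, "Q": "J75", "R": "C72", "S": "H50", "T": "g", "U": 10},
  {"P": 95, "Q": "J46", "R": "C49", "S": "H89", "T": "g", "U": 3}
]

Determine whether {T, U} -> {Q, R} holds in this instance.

Yes

(T=c, U=2): 2 rows → {Q,R} = (J75, C26), (J75, C26) ✓
(T=c, U=3): 1 row → {Q,R} = (J90, C71) ✓
(T=c, U=10): 2 rows → {Q,R} = (J14, C56), (J14, C56) ✓
(T=g, U=10): 2 rows → {Q,R} = (J75, C72), (J75, C72) ✓
(T=g, U=3): 3 rows → {Q,R} = (J46, C49), (J46, C49), (J46, C49) ✓
Every {T, U} value is associated with a single {Q, R} value, so {T, U} -> {Q, R} holds.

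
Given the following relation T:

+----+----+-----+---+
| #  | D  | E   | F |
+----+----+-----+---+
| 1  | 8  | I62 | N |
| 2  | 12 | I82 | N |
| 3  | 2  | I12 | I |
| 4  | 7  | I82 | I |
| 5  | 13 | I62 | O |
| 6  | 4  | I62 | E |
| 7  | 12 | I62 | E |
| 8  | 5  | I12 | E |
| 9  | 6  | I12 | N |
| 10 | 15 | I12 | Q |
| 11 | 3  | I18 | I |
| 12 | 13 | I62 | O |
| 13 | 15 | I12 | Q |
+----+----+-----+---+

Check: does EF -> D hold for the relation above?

(E=I62, F=N): row 1 → D = 8 ✓
(E=I82, F=N): row 2 → D = 12 ✓
(E=I12, F=I): row 3 → D = 2 ✓
(E=I82, F=I): row 4 → D = 7 ✓
(E=I62, F=O): rows 5, 12 → D = 13, 13 ✓
(E=I62, F=E): rows 6, 7 → D takes values {4, 12} — violation
(E=I12, F=E): row 8 → D = 5 ✓
(E=I12, F=N): row 9 → D = 6 ✓
(E=I12, F=Q): rows 10, 13 → D = 15, 15 ✓
(E=I18, F=I): row 11 → D = 3 ✓
Two rows agree on EF but differ on D, so EF -> D does not hold.

No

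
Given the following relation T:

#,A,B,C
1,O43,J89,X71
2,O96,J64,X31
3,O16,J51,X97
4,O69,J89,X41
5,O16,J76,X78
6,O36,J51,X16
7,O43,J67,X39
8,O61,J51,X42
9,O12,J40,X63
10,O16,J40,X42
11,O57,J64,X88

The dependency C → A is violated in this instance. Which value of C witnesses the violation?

C=X71: row 1 → A = O43 ✓
C=X31: row 2 → A = O96 ✓
C=X97: row 3 → A = O16 ✓
C=X41: row 4 → A = O69 ✓
C=X78: row 5 → A = O16 ✓
C=X16: row 6 → A = O36 ✓
C=X39: row 7 → A = O43 ✓
C=X42: rows 8, 10 → A takes values {O61, O16} — violation
C=X63: row 9 → A = O12 ✓
C=X88: row 11 → A = O57 ✓
The only C value with inconsistent A is C=X42.

X42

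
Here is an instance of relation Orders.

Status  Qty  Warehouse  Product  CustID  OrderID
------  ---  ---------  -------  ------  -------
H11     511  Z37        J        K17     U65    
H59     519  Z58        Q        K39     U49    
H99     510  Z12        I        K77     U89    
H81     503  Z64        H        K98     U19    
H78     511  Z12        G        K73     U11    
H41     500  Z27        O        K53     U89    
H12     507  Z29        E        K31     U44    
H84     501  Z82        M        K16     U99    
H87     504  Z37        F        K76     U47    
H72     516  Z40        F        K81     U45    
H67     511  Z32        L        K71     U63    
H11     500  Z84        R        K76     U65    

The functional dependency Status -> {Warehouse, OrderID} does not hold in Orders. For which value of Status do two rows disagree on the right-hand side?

Status=H11: 2 rows → {Warehouse,OrderID} takes values {(Z37, U65), (Z84, U65)} — violation
Status=H59: 1 row → {Warehouse,OrderID} = (Z58, U49) ✓
Status=H99: 1 row → {Warehouse,OrderID} = (Z12, U89) ✓
Status=H81: 1 row → {Warehouse,OrderID} = (Z64, U19) ✓
Status=H78: 1 row → {Warehouse,OrderID} = (Z12, U11) ✓
Status=H41: 1 row → {Warehouse,OrderID} = (Z27, U89) ✓
Status=H12: 1 row → {Warehouse,OrderID} = (Z29, U44) ✓
Status=H84: 1 row → {Warehouse,OrderID} = (Z82, U99) ✓
Status=H87: 1 row → {Warehouse,OrderID} = (Z37, U47) ✓
Status=H72: 1 row → {Warehouse,OrderID} = (Z40, U45) ✓
Status=H67: 1 row → {Warehouse,OrderID} = (Z32, U63) ✓
The only Status value with inconsistent RHS is Status=H11.

H11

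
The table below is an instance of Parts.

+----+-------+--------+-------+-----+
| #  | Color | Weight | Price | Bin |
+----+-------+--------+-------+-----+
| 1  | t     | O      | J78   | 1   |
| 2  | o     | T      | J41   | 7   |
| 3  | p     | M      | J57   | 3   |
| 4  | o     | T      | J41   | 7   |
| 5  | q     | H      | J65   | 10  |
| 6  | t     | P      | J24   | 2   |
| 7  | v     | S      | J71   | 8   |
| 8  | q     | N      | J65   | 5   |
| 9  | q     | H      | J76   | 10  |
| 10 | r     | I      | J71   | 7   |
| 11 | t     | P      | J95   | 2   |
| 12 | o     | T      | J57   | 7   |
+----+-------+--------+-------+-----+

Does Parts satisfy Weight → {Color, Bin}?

Yes

Weight=O: row 1 → {Color,Bin} = (t, 1) ✓
Weight=T: rows 2, 4, 12 → {Color,Bin} = (o, 7), (o, 7), (o, 7) ✓
Weight=M: row 3 → {Color,Bin} = (p, 3) ✓
Weight=H: rows 5, 9 → {Color,Bin} = (q, 10), (q, 10) ✓
Weight=P: rows 6, 11 → {Color,Bin} = (t, 2), (t, 2) ✓
Weight=S: row 7 → {Color,Bin} = (v, 8) ✓
Weight=N: row 8 → {Color,Bin} = (q, 5) ✓
Weight=I: row 10 → {Color,Bin} = (r, 7) ✓
Every Weight value is associated with a single {Color, Bin} value, so Weight → {Color, Bin} holds.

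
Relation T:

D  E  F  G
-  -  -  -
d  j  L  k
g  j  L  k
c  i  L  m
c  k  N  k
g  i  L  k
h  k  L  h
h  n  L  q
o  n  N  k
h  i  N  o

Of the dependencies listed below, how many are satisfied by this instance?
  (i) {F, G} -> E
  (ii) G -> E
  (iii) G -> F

(i) {F, G} -> E: (F=L, G=k): 3 rows → E takes values {j, i} — violation; (F=N, G=k): 2 rows → E takes values {k, n} — violation — fails.
(ii) G -> E: G=k: 5 rows → E takes values {j, k, i, n} — violation — fails.
(iii) G -> F: G=k: 5 rows → F takes values {L, N} — violation — fails.
None of the 3 dependencies hold.

0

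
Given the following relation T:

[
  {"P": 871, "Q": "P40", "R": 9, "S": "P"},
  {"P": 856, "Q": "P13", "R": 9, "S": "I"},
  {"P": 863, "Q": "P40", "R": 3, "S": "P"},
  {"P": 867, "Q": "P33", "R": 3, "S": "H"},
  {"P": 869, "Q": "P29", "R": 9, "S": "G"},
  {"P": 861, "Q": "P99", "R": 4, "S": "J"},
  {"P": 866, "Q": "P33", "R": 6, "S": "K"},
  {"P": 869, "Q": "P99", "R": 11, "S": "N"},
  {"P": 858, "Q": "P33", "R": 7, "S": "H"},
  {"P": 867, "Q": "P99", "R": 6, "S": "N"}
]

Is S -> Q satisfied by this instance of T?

Yes

S=P: 2 rows → Q = P40, P40 ✓
S=I: 1 row → Q = P13 ✓
S=H: 2 rows → Q = P33, P33 ✓
S=G: 1 row → Q = P29 ✓
S=J: 1 row → Q = P99 ✓
S=K: 1 row → Q = P33 ✓
S=N: 2 rows → Q = P99, P99 ✓
Every S value is associated with a single Q value, so S -> Q holds.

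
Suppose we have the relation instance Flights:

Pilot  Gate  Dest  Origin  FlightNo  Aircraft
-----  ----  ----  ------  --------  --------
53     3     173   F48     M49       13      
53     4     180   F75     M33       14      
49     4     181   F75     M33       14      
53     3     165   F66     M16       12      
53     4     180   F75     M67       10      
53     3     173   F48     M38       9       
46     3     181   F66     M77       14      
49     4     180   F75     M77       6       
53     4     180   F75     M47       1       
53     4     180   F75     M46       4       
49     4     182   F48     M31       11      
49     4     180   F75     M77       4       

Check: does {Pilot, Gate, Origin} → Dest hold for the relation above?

(Pilot=53, Gate=3, Origin=F48): 2 rows → Dest = 173, 173 ✓
(Pilot=53, Gate=4, Origin=F75): 4 rows → Dest = 180, 180, 180, 180 ✓
(Pilot=49, Gate=4, Origin=F75): 3 rows → Dest takes values {181, 180} — violation
(Pilot=53, Gate=3, Origin=F66): 1 row → Dest = 165 ✓
(Pilot=46, Gate=3, Origin=F66): 1 row → Dest = 181 ✓
(Pilot=49, Gate=4, Origin=F48): 1 row → Dest = 182 ✓
Two rows agree on {Pilot, Gate, Origin} but differ on Dest, so {Pilot, Gate, Origin} → Dest does not hold.

No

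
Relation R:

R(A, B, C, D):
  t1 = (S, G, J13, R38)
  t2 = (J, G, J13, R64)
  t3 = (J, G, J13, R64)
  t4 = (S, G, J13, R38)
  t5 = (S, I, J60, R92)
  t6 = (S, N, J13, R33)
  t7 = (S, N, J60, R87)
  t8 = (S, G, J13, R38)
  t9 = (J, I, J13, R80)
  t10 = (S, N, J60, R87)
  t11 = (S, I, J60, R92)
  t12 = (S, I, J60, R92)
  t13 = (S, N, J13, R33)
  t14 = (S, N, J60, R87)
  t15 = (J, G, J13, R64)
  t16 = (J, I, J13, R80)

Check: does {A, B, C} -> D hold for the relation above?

(A=S, B=G, C=J13): rows 1, 4, 8 → D = R38, R38, R38 ✓
(A=J, B=G, C=J13): rows 2, 3, 15 → D = R64, R64, R64 ✓
(A=S, B=I, C=J60): rows 5, 11, 12 → D = R92, R92, R92 ✓
(A=S, B=N, C=J13): rows 6, 13 → D = R33, R33 ✓
(A=S, B=N, C=J60): rows 7, 10, 14 → D = R87, R87, R87 ✓
(A=J, B=I, C=J13): rows 9, 16 → D = R80, R80 ✓
Every {A, B, C} value is associated with a single D value, so {A, B, C} -> D holds.

Yes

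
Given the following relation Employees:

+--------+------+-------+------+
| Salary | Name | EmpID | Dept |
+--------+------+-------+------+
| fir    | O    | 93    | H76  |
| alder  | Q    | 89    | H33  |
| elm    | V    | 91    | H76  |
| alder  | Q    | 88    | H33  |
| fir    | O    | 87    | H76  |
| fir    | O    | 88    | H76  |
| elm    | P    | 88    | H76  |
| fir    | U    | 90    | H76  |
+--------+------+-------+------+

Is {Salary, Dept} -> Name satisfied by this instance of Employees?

(Salary=fir, Dept=H76): 4 rows → Name takes values {O, U} — violation
(Salary=alder, Dept=H33): 2 rows → Name = Q, Q ✓
(Salary=elm, Dept=H76): 2 rows → Name takes values {V, P} — violation
Two rows agree on {Salary, Dept} but differ on Name, so {Salary, Dept} -> Name does not hold.

No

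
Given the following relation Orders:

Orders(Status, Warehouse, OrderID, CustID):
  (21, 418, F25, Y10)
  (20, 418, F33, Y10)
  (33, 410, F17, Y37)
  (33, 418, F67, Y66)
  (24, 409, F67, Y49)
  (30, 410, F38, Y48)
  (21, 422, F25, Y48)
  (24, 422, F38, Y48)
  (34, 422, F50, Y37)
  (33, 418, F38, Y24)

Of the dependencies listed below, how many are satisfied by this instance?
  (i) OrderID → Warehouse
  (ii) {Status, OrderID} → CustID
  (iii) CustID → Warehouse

0

(i) OrderID → Warehouse: OrderID=F25: 2 rows → Warehouse takes values {418, 422} — violation; OrderID=F67: 2 rows → Warehouse takes values {418, 409} — violation; OrderID=F38: 3 rows → Warehouse takes values {410, 422, 418} — violation — fails.
(ii) {Status, OrderID} → CustID: (Status=21, OrderID=F25): 2 rows → CustID takes values {Y10, Y48} — violation — fails.
(iii) CustID → Warehouse: CustID=Y37: 2 rows → Warehouse takes values {410, 422} — violation; CustID=Y48: 3 rows → Warehouse takes values {410, 422} — violation — fails.
None of the 3 dependencies hold.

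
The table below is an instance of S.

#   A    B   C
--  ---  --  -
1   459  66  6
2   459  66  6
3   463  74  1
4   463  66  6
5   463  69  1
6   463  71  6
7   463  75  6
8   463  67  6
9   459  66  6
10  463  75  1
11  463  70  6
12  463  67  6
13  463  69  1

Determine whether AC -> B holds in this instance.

No

(A=459, C=6): rows 1, 2, 9 → B = 66, 66, 66 ✓
(A=463, C=1): rows 3, 5, 10, 13 → B takes values {74, 69, 75} — violation
(A=463, C=6): rows 4, 6, 7, 8, 11, 12 → B takes values {66, 71, 75, 67, 70} — violation
Two rows agree on AC but differ on B, so AC -> B does not hold.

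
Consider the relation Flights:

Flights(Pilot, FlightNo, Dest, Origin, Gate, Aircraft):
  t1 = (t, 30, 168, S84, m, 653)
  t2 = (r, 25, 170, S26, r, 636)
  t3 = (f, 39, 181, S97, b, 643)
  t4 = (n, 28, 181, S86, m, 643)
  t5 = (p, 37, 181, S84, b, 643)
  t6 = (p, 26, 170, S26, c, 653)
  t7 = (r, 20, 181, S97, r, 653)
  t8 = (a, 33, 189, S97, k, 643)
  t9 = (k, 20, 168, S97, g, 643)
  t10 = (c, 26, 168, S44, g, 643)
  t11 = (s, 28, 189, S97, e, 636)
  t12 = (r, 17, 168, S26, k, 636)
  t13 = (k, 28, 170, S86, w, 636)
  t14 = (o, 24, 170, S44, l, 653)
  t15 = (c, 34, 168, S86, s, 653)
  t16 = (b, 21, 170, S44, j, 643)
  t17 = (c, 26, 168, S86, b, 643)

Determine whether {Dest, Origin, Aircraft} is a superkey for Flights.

Yes

All 17 rows have distinct {Dest, Origin, Aircraft} values, so {Dest, Origin, Aircraft} → (all attributes) holds and {Dest, Origin, Aircraft} is a superkey.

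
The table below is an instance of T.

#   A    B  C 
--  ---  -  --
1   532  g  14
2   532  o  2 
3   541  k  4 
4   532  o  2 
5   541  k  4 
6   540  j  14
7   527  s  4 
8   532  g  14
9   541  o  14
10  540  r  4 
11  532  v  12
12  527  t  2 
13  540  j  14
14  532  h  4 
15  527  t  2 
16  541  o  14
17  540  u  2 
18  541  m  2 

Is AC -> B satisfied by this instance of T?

(A=532, C=14): rows 1, 8 → B = g, g ✓
(A=532, C=2): rows 2, 4 → B = o, o ✓
(A=541, C=4): rows 3, 5 → B = k, k ✓
(A=540, C=14): rows 6, 13 → B = j, j ✓
(A=527, C=4): row 7 → B = s ✓
(A=541, C=14): rows 9, 16 → B = o, o ✓
(A=540, C=4): row 10 → B = r ✓
(A=532, C=12): row 11 → B = v ✓
(A=527, C=2): rows 12, 15 → B = t, t ✓
(A=532, C=4): row 14 → B = h ✓
(A=540, C=2): row 17 → B = u ✓
(A=541, C=2): row 18 → B = m ✓
Every AC value is associated with a single B value, so AC -> B holds.

Yes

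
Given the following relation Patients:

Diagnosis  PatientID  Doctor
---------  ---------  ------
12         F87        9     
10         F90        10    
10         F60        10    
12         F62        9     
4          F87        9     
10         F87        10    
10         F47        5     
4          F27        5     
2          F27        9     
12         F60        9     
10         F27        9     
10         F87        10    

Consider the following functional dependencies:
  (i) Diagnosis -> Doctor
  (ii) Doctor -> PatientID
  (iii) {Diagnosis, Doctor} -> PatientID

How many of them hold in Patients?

0

(i) Diagnosis -> Doctor: Diagnosis=10: 6 rows → Doctor takes values {10, 5, 9} — violation; Diagnosis=4: 2 rows → Doctor takes values {9, 5} — violation — fails.
(ii) Doctor -> PatientID: Doctor=9: 6 rows → PatientID takes values {F87, F62, F27, F60} — violation; Doctor=10: 4 rows → PatientID takes values {F90, F60, F87} — violation; Doctor=5: 2 rows → PatientID takes values {F47, F27} — violation — fails.
(iii) {Diagnosis, Doctor} -> PatientID: (Diagnosis=12, Doctor=9): 3 rows → PatientID takes values {F87, F62, F60} — violation; (Diagnosis=10, Doctor=10): 4 rows → PatientID takes values {F90, F60, F87} — violation — fails.
None of the 3 dependencies hold.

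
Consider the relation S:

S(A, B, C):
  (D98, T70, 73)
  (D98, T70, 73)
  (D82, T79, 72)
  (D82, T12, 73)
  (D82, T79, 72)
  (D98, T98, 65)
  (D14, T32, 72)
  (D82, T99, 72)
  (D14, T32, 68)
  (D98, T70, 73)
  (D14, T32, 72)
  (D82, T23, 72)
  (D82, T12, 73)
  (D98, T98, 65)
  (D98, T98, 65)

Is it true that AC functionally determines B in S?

No

(A=D98, C=73): 3 rows → B = T70, T70, T70 ✓
(A=D82, C=72): 4 rows → B takes values {T79, T99, T23} — violation
(A=D82, C=73): 2 rows → B = T12, T12 ✓
(A=D98, C=65): 3 rows → B = T98, T98, T98 ✓
(A=D14, C=72): 2 rows → B = T32, T32 ✓
(A=D14, C=68): 1 row → B = T32 ✓
Two rows agree on AC but differ on B, so AC → B does not hold.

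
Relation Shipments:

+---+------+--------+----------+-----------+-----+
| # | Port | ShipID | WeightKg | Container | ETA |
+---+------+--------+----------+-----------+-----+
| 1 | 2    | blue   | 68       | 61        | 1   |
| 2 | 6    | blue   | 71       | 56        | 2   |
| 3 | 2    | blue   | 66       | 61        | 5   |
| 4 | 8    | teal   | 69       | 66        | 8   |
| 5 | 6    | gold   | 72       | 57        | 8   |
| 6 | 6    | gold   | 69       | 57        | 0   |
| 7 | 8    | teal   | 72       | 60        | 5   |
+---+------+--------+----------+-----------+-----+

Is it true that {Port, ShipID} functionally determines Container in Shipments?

No

(Port=2, ShipID=blue): rows 1, 3 → Container = 61, 61 ✓
(Port=6, ShipID=blue): row 2 → Container = 56 ✓
(Port=8, ShipID=teal): rows 4, 7 → Container takes values {66, 60} — violation
(Port=6, ShipID=gold): rows 5, 6 → Container = 57, 57 ✓
Two rows agree on {Port, ShipID} but differ on Container, so {Port, ShipID} → Container does not hold.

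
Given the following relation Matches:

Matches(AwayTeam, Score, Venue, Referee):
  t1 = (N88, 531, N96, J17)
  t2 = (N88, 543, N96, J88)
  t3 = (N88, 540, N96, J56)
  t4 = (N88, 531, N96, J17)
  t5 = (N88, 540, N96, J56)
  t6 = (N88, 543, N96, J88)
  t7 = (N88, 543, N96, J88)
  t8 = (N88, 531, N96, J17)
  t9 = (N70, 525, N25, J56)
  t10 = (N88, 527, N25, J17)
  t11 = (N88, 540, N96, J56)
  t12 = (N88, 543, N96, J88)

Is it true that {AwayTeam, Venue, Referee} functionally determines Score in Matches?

(AwayTeam=N88, Venue=N96, Referee=J17): rows 1, 4, 8 → Score = 531, 531, 531 ✓
(AwayTeam=N88, Venue=N96, Referee=J88): rows 2, 6, 7, 12 → Score = 543, 543, 543, 543 ✓
(AwayTeam=N88, Venue=N96, Referee=J56): rows 3, 5, 11 → Score = 540, 540, 540 ✓
(AwayTeam=N70, Venue=N25, Referee=J56): row 9 → Score = 525 ✓
(AwayTeam=N88, Venue=N25, Referee=J17): row 10 → Score = 527 ✓
Every {AwayTeam, Venue, Referee} value is associated with a single Score value, so {AwayTeam, Venue, Referee} → Score holds.

Yes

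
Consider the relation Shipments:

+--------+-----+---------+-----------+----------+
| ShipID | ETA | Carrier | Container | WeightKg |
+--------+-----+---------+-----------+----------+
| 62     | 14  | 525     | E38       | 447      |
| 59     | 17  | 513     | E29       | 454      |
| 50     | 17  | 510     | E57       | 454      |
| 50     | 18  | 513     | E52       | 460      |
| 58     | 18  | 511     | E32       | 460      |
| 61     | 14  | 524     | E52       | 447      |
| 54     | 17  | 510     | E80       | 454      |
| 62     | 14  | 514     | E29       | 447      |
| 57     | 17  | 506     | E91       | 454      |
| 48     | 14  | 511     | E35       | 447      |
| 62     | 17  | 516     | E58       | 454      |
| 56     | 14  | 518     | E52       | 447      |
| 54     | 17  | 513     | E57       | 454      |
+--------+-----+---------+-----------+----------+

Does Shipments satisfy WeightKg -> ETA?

WeightKg=447: 5 rows → ETA = 14, 14, 14, 14, 14 ✓
WeightKg=454: 6 rows → ETA = 17, 17, 17, 17, 17, 17 ✓
WeightKg=460: 2 rows → ETA = 18, 18 ✓
Every WeightKg value is associated with a single ETA value, so WeightKg -> ETA holds.

Yes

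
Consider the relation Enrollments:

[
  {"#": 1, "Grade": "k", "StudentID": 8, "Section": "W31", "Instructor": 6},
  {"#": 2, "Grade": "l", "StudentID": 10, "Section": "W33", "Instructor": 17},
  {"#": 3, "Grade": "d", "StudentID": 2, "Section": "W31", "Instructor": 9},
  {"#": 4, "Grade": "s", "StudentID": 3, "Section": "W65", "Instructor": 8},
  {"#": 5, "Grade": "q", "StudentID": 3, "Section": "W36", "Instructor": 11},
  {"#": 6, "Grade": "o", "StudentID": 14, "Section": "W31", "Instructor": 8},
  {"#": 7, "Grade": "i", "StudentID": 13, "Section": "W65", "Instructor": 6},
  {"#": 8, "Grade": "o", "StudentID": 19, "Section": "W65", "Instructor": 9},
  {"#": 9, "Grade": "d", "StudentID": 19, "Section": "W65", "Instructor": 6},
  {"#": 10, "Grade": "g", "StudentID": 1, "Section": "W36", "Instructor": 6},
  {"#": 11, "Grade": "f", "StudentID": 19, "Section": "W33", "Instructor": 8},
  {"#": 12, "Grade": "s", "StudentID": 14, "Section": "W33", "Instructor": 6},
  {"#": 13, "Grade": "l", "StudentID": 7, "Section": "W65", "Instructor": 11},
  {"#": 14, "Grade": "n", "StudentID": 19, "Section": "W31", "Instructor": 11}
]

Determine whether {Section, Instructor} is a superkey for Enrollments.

No

Rows 7 and 9 have the same {Section, Instructor} value (Section=W65, Instructor=6) but are distinct tuples, so {Section, Instructor} does not determine every attribute — not a superkey.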